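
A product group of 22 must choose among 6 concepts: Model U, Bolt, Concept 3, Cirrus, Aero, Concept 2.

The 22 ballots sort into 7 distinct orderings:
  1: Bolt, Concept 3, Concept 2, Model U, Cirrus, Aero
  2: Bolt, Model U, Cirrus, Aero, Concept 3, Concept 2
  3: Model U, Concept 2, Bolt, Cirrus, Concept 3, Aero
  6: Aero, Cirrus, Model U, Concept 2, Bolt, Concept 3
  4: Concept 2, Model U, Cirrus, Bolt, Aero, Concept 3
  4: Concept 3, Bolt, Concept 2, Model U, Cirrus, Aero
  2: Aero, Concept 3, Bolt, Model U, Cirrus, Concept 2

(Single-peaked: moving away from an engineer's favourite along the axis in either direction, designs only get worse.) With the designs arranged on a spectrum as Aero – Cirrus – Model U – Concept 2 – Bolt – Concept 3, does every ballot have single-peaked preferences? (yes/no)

Axis positions: Aero=1, Cirrus=2, Model U=3, Concept 2=4, Bolt=5, Concept 3=6.
Ballot type 1 (peak Bolt at position 5): ranking walks positions 5-6-4-3-2-1, expanding outward from the peak — single-peaked.
Ballot type 2: ranking walks positions 5-3-2-1-6-4; Model U is ranked above Concept 2 even though Concept 2 lies between Model U and the peak Bolt on the axis — preferences dip and rise again. Not single-peaked.
Ballot type 3 (peak Model U at position 3): ranking walks positions 3-4-5-2-6-1, expanding outward from the peak — single-peaked.
Ballot type 4 (peak Aero at position 1): ranking walks positions 1-2-3-4-5-6, expanding outward from the peak — single-peaked.
Ballot type 5 (peak Concept 2 at position 4): ranking walks positions 4-3-2-5-1-6, expanding outward from the peak — single-peaked.
Ballot type 6 (peak Concept 3 at position 6): ranking walks positions 6-5-4-3-2-1, expanding outward from the peak — single-peaked.
Ballot type 7: ranking walks positions 1-6-5-3-2-4; Concept 3 is ranked above Cirrus even though Cirrus lies between Concept 3 and the peak Aero on the axis — preferences dip and rise again. Not single-peaked.
Ballot type 2 violates single-peakedness, so the profile is not single-peaked on this axis.

no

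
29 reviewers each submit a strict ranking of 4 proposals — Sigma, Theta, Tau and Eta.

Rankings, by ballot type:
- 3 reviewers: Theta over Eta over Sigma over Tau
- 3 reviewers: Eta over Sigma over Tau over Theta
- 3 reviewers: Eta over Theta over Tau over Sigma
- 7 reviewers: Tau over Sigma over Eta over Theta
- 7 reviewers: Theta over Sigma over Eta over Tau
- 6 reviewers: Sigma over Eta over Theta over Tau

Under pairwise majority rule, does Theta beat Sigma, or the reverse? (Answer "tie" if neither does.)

Ballots ranking Theta above Sigma: 3 + 3 + 7 = 13.
Ballots ranking Sigma above Theta: 29 − 13 = 16.
Sigma wins the head-to-head 16–13.

Sigma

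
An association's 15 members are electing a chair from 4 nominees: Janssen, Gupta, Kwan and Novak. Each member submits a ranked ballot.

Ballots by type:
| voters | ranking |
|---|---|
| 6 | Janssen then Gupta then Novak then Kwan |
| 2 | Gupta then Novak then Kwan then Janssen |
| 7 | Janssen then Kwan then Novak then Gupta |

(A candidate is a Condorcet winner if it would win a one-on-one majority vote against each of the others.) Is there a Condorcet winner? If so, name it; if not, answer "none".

Janssen

Pairwise majorities:
Janssen–Gupta: Janssen 13–2.
Janssen–Kwan: Janssen 13–2.
Janssen–Novak: Janssen 13–2.
Gupta vs Kwan: Gupta wins 8–7.
Gupta–Novak: Gupta 8–7.
Kwan vs Novak: Novak, 8–7.
Janssen beats each of Gupta, Kwan, Novak — Janssen is the Condorcet winner.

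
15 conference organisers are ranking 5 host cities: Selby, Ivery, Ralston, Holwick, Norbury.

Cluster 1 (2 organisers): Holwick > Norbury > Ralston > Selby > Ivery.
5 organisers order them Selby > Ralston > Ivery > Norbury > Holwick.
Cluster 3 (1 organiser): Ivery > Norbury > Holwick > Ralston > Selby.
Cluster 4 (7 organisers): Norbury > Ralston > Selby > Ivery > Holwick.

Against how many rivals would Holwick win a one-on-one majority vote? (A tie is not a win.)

0

Holwick against each rival (15 organisers):
Holwick vs Selby: 3 to 12, Selby.
Holwick vs Ivery: Holwick is ranked higher on 2 ballots, Ivery on 13. Ivery wins 13–2.
Holwick vs Ralston: Ralston wins 12–3.
Holwick vs Norbury: 2 for Holwick, 13 for Norbury — Norbury by 13–2.
Holwick beats no one; loses to Selby, Ivery, Ralston, Norbury — 0 pairwise wins.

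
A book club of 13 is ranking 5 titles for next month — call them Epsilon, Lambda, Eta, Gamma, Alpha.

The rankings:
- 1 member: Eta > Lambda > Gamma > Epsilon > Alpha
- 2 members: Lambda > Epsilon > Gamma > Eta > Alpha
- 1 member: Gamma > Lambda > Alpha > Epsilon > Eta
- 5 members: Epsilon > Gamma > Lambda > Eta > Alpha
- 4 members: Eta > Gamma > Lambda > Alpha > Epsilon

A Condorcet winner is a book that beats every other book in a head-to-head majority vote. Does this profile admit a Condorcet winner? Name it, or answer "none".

none

Head-to-head results (13 members):
Epsilon–Lambda: Lambda 8–5.
Epsilon vs Eta: Epsilon wins 8–5.
Epsilon vs Gamma: Epsilon, 7–6.
Epsilon vs Alpha: Epsilon, 8–5.
Lambda–Eta: Lambda 8–5.
Lambda–Gamma: Gamma 10–3.
Lambda vs Alpha: Lambda wins 13–0.
Eta–Gamma: Gamma 8–5.
Eta vs Alpha: Eta wins 12–1.
Gamma vs Alpha: Gamma wins 13–0.
Each book drops at least one matchup (Epsilon loses to Lambda; Lambda loses to Gamma; Eta loses to Epsilon; Gamma loses to Epsilon; Alpha loses to Epsilon); the cycle Epsilon beats Gamma beats Lambda beats Epsilon rules out a Condorcet winner.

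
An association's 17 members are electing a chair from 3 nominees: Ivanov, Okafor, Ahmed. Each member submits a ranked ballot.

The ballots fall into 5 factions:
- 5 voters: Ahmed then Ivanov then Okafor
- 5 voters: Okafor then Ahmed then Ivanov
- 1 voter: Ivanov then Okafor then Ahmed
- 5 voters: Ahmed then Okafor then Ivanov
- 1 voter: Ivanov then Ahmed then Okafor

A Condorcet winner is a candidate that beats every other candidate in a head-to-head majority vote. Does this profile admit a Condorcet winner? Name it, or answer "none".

Head-to-head results (17 voters):
Ivanov–Okafor: Okafor 10–7.
Ivanov–Ahmed: Ahmed 15–2.
Okafor vs Ahmed: Ahmed, 11–6.
Only Ahmed has no losses; Ahmed is the Condorcet winner.

Ahmed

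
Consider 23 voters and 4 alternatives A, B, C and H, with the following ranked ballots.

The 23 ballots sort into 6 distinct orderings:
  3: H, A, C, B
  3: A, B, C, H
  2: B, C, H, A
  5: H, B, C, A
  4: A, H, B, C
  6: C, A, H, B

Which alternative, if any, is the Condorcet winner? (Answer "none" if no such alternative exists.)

Check each pair by majority over 23 ballots:
A–B: A 16–7.
A vs C: C, 13–10.
A vs H: A, 13–10.
B–C: B 14–9.
B vs H: H, 18–5.
C vs H: H, 12–11.
Each alternative drops at least one matchup (A loses to C; B loses to A; C loses to B; H loses to A); the cycle A > B > C > A rules out a Condorcet winner.

none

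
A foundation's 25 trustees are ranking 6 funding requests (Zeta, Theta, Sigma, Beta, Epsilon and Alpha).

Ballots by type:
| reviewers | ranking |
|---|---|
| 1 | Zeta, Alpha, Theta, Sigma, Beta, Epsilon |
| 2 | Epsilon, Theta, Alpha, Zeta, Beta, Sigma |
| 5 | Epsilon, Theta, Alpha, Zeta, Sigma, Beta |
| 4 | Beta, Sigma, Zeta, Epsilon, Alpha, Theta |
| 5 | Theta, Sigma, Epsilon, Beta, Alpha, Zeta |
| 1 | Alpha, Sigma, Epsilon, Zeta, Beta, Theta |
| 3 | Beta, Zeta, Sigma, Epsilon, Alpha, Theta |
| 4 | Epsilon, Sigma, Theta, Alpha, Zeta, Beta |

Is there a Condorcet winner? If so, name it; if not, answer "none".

Pairwise majorities:
Zeta vs Theta: 9 to 16, Theta.
Zeta vs Sigma: Zeta preferred on 1+2+5+3 = 11 ballots; Sigma wins 14–11.
Zeta vs Beta: Zeta is ranked higher on 1+2+5+1+4 = 13 ballots, Beta on 12. Zeta wins 13–12.
Zeta vs Epsilon: Zeta is ranked higher on 1+4+3 = 8 ballots, Epsilon on 17. Epsilon wins 17–8.
Zeta vs Alpha: Zeta preferred on 1+4+3 = 8 ballots; Alpha wins 17–8.
Theta vs Sigma: 13 to 12, Theta.
Theta vs Beta: Theta is ranked higher on 1+2+5+5+4 = 17 ballots, Beta on 8. Theta wins 17–8.
Theta vs Epsilon: 1+5 = 6 for Theta, 19 for Epsilon — Epsilon by 19–6.
Theta vs Alpha: 16 to 9, Theta.
Sigma vs Beta: 16 to 9, Sigma.
Sigma vs Epsilon: 14 to 11, Sigma.
Sigma vs Alpha: Sigma preferred on 4+5+3+4 = 16 ballots; Sigma wins 16–9.
Beta vs Epsilon: Beta is ranked higher on 1+4+3 = 8 ballots, Epsilon on 17. Epsilon wins 17–8.
Beta vs Alpha: Beta is ranked higher on 4+5+3 = 12 ballots, Alpha on 13. Alpha wins 13–12.
Epsilon vs Alpha: Epsilon is ranked higher on 2+5+4+5+3+4 = 23 ballots, Alpha on 2. Epsilon wins 23–2.
No project is unbeaten: Zeta loses to Theta; Theta loses to Epsilon; Sigma loses to Theta; Beta loses to Zeta; Epsilon loses to Sigma; Alpha loses to Theta. In particular Theta → Sigma → Epsilon → Theta is a majority cycle — no Condorcet winner exists.

none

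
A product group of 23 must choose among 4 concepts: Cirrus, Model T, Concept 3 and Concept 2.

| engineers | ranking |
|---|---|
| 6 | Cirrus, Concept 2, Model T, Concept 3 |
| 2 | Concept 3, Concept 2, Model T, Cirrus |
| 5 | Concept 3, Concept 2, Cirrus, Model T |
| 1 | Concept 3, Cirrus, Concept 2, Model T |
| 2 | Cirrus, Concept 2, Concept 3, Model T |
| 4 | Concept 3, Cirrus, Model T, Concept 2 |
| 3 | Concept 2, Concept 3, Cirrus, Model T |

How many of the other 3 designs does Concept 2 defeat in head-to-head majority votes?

Concept 2 against each rival (23 engineers):
Concept 2 vs Cirrus: Concept 2 preferred on 2+5+3 = 10 ballots; Cirrus wins 13–10.
Concept 2 vs Model T: Concept 2 wins 19–4.
Concept 2 vs Concept 3: Concept 2 preferred on 6+2+3 = 11 ballots; Concept 3 wins 12–11.
Concept 2 beats Model T; loses to Cirrus, Concept 3 — 1 pairwise win.

1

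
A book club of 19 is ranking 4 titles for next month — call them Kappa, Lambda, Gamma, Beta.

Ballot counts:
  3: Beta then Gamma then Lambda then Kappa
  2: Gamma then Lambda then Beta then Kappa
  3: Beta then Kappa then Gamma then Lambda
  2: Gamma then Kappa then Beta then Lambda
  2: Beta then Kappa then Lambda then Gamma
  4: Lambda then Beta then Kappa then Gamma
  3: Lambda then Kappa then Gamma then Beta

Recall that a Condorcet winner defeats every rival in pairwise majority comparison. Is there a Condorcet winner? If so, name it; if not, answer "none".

Beta

Pairwise majorities:
Kappa vs Lambda: Kappa preferred on 3+2+2 = 7 ballots; Lambda wins 12–7.
Kappa vs Gamma: 3+2+4+3 = 12 for Kappa, 7 for Gamma — Kappa by 12–7.
Kappa vs Beta: 2+3 = 5 for Kappa, 14 for Beta — Beta by 14–5.
Lambda vs Gamma: Lambda is ranked higher on 2+4+3 = 9 ballots, Gamma on 10. Gamma wins 10–9.
Lambda vs Beta: 2+4+3 = 9 for Lambda, 10 for Beta — Beta by 10–9.
Gamma vs Beta: Gamma preferred on 2+2+3 = 7 ballots; Beta wins 12–7.
Beta beats each of Kappa, Lambda, Gamma — Beta is the Condorcet winner.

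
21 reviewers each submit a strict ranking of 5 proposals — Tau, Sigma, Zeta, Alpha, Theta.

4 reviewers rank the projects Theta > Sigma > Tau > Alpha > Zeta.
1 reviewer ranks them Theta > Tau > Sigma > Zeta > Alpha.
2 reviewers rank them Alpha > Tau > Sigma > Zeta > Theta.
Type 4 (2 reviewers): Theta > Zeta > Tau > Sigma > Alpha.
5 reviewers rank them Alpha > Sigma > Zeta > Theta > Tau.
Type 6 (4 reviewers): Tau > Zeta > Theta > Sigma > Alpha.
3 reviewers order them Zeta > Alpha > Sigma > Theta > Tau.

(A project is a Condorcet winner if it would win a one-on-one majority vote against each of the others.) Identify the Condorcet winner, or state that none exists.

none

Check each pair by majority over 21 ballots:
Tau vs Sigma: Sigma wins 12–9.
Tau–Zeta: Tau 11–10.
Tau vs Alpha: Tau, 11–10.
Tau vs Theta: Theta, 15–6.
Sigma vs Zeta: Sigma wins 12–9.
Sigma vs Alpha: Sigma, 11–10.
Sigma–Theta: Theta 11–10.
Zeta–Alpha: Alpha 11–10.
Zeta vs Theta: Zeta, 14–7.
Alpha vs Theta: Theta wins 11–10.
Each project drops at least one matchup (Tau loses to Sigma; Sigma loses to Theta; Zeta loses to Tau; Alpha loses to Tau; Theta loses to Zeta); the cycle Tau beats Zeta beats Theta beats Tau rules out a Condorcet winner.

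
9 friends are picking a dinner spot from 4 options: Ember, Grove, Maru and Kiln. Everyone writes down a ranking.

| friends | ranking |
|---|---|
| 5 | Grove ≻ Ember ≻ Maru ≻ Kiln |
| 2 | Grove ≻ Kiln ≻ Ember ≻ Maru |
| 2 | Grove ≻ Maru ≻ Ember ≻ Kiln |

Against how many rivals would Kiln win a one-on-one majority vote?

Kiln against each rival (9 friends):
Kiln–Ember: Ember 7–2.
Kiln vs Grove: Grove wins 9–0.
Kiln vs Maru: Maru wins 7–2.
Kiln beats no one; loses to Ember, Grove, Maru — 0 pairwise wins.

0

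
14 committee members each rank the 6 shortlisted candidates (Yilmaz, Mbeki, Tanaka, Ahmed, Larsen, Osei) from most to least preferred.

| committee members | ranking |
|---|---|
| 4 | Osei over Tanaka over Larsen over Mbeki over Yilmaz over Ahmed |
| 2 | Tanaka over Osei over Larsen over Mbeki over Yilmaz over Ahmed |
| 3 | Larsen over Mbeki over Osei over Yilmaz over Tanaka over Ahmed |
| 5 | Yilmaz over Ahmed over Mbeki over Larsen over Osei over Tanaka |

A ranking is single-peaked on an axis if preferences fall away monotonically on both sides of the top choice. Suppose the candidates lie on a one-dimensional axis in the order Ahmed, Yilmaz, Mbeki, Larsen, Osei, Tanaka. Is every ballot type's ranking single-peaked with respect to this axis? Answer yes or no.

Axis positions: Ahmed=1, Yilmaz=2, Mbeki=3, Larsen=4, Osei=5, Tanaka=6.
Ballot type 1 (peak Osei at position 5): ranking walks positions 5-6-4-3-2-1, expanding outward from the peak — single-peaked.
Ballot type 2 (peak Tanaka at position 6): ranking walks positions 6-5-4-3-2-1, expanding outward from the peak — single-peaked.
Ballot type 3 (peak Larsen at position 4): ranking walks positions 4-3-5-2-6-1, expanding outward from the peak — single-peaked.
Ballot type 4 (peak Yilmaz at position 2): ranking walks positions 2-1-3-4-5-6, expanding outward from the peak — single-peaked.
Every ranking is single-peaked on this axis.

yes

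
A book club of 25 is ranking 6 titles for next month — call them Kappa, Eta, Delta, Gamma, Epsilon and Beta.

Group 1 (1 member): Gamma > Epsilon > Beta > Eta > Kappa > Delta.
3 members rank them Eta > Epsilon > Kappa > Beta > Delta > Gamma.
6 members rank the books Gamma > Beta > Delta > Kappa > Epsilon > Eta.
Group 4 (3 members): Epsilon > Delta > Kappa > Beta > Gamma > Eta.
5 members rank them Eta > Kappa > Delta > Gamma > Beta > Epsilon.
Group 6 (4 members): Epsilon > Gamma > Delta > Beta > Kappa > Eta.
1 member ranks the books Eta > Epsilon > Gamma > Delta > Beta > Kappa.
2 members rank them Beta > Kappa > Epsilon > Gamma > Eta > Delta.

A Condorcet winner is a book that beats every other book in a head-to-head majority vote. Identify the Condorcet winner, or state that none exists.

none

Pairwise majorities:
Kappa vs Eta: Kappa preferred on 6+3+4+2 = 15 ballots; Kappa wins 15–10.
Kappa vs Delta: 1+3+5+2 = 11 for Kappa, 14 for Delta — Delta by 14–11.
Kappa vs Gamma: 3+3+5+2 = 13 for Kappa, 12 for Gamma — Kappa by 13–12.
Kappa vs Epsilon: Kappa is ranked higher on 6+5+2 = 13 ballots, Epsilon on 12. Kappa wins 13–12.
Kappa vs Beta: Kappa preferred on 3+3+5 = 11 ballots; Beta wins 14–11.
Eta vs Delta: Eta is ranked higher on 1+3+5+1+2 = 12 ballots, Delta on 13. Delta wins 13–12.
Eta vs Gamma: 3+5+1 = 9 for Eta, 16 for Gamma — Gamma by 16–9.
Eta vs Epsilon: 9 to 16, Epsilon.
Eta vs Beta: Eta is ranked higher on 3+5+1 = 9 ballots, Beta on 16. Beta wins 16–9.
Delta vs Gamma: Delta preferred on 3+3+5 = 11 ballots; Gamma wins 14–11.
Delta vs Epsilon: 6+5 = 11 for Delta, 14 for Epsilon — Epsilon by 14–11.
Delta vs Beta: Delta is ranked higher on 3+5+4+1 = 13 ballots, Beta on 12. Delta wins 13–12.
Gamma vs Epsilon: 1+6+5 = 12 for Gamma, 13 for Epsilon — Epsilon by 13–12.
Gamma vs Beta: Gamma is ranked higher on 1+6+5+4+1 = 17 ballots, Beta on 8. Gamma wins 17–8.
Epsilon vs Beta: 12 to 13, Beta.
No book is unbeaten: Kappa loses to Delta; Eta loses to Kappa; Delta loses to Gamma; Gamma loses to Kappa; Epsilon loses to Kappa; Beta loses to Delta. In particular Kappa → Gamma → Delta → Kappa is a majority cycle — no Condorcet winner exists.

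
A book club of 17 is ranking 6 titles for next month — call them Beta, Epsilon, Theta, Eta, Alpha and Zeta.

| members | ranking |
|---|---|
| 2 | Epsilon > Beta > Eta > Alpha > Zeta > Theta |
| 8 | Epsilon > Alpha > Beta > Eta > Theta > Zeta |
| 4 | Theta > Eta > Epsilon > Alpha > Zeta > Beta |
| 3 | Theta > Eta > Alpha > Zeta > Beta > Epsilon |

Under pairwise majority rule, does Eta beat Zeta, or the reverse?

Ballots ranking Eta above Zeta: 2 + 8 + 4 + 3 = 17.
Ballots ranking Zeta above Eta: 17 − 17 = 0.
Eta wins the head-to-head 17–0.

Eta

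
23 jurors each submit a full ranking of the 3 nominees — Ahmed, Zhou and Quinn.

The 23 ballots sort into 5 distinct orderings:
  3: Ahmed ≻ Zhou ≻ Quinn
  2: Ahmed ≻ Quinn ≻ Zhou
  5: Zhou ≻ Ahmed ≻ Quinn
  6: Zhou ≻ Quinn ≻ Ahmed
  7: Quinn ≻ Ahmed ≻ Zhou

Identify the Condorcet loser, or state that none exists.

none

Pairwise majorities:
Ahmed vs Zhou: Ahmed preferred on 3+2+7 = 12 ballots; Ahmed wins 12–11.
Ahmed vs Quinn: 10 to 13, Quinn.
Zhou vs Quinn: 14 to 9, Zhou.
Each nominee has at least one pairwise win (Ahmed beats Zhou; Zhou beats Quinn; Quinn beats Ahmed) — no Condorcet loser.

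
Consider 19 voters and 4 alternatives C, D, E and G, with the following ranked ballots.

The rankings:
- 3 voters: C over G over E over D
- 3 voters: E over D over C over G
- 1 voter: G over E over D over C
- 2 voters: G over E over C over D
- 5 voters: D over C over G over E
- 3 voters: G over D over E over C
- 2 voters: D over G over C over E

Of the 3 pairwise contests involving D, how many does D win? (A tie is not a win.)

3

D against each rival (19 voters):
D vs C: 3+1+5+3+2 = 14 for D, 5 for C — D by 14–5.
D vs E: D, 10–9.
D vs G: 3+5+2 = 10 for D, 9 for G — D by 10–9.
D beats C, E, G — 3 pairwise wins.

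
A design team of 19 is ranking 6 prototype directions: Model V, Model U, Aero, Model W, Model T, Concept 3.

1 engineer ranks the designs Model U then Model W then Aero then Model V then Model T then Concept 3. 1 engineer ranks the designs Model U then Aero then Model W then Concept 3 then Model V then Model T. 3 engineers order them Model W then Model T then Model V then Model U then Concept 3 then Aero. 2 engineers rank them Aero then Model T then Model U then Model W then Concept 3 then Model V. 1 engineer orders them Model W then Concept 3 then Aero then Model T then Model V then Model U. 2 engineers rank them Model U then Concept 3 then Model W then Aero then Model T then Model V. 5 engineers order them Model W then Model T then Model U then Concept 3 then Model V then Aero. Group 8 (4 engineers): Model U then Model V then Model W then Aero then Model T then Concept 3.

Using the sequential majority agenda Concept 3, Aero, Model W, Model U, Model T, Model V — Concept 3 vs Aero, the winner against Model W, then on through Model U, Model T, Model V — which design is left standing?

Model T

Round 1: Concept 3 vs Aero — 11–8, Concept 3 advances.
Round 2: Concept 3 vs Model W — 2–17, Model W advances.
Round 3: Model W vs Model U — 9–10, Model U advances.
Round 4: Model U vs Model T — 8–11, Model T advances.
Round 5: Model T vs Model V — 13–6, Model T advances.
Model T survives the agenda.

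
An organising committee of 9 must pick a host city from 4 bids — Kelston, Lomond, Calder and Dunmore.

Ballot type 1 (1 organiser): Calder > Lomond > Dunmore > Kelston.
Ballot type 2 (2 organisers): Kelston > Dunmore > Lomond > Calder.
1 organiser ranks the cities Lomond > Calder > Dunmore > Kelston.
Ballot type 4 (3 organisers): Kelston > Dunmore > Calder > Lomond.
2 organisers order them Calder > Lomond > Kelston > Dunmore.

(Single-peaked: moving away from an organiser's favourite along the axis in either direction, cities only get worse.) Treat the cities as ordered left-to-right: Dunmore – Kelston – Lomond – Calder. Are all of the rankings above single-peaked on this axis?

no

Axis positions: Dunmore=1, Kelston=2, Lomond=3, Calder=4.
Ballot type 1: ranking walks positions 4-3-1-2; Dunmore is ranked above Kelston even though Kelston lies between Dunmore and the peak Calder on the axis — preferences dip and rise again. Not single-peaked.
Ballot type 2 (peak Kelston at position 2): ranking walks positions 2-1-3-4, expanding outward from the peak — single-peaked.
Ballot type 3: ranking walks positions 3-4-1-2; Dunmore is ranked above Kelston even though Kelston lies between Dunmore and the peak Lomond on the axis — preferences dip and rise again. Not single-peaked.
Ballot type 4: ranking walks positions 2-1-4-3; Calder is ranked above Lomond even though Lomond lies between Calder and the peak Kelston on the axis — preferences dip and rise again. Not single-peaked.
Ballot type 5 (peak Calder at position 4): ranking walks positions 4-3-2-1, expanding outward from the peak — single-peaked.
Ballot type 1 violates single-peakedness, so the profile is not single-peaked on this axis.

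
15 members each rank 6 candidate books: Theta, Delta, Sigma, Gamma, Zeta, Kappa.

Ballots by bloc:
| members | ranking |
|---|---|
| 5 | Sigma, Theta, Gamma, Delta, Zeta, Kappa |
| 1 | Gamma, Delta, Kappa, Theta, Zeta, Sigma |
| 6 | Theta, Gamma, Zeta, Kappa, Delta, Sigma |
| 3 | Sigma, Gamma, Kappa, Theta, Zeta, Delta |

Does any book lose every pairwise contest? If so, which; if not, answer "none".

Delta

Head-to-head results (15 members):
Theta vs Delta: Theta wins 14–1.
Theta vs Sigma: Theta preferred on 1+6 = 7 ballots; Sigma wins 8–7.
Theta vs Gamma: Theta wins 11–4.
Theta vs Zeta: Theta wins 15–0.
Theta–Kappa: Theta 11–4.
Delta vs Sigma: Sigma, 8–7.
Delta vs Gamma: 0 for Delta, 15 for Gamma — Gamma by 15–0.
Delta vs Zeta: Zeta wins 9–6.
Delta–Kappa: Kappa 9–6.
Sigma vs Gamma: Sigma, 8–7.
Sigma vs Zeta: Sigma preferred on 5+3 = 8 ballots; Sigma wins 8–7.
Sigma vs Kappa: Sigma is ranked higher on 5+3 = 8 ballots, Kappa on 7. Sigma wins 8–7.
Gamma–Zeta: Gamma 15–0.
Gamma vs Kappa: 15 to 0, Gamma.
Zeta vs Kappa: Zeta, 11–4.
Delta is beaten in every head-to-head and is the Condorcet loser.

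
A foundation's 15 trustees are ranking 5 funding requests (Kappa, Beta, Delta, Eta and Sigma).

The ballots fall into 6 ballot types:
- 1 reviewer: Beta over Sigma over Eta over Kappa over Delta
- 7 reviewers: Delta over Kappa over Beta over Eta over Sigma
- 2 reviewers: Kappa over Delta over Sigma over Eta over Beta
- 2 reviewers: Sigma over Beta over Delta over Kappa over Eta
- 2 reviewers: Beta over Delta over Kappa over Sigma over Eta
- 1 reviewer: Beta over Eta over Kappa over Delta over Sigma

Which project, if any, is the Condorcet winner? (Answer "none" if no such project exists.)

Delta

Check each pair by majority over 15 ballots:
Kappa vs Beta: Kappa preferred on 7+2 = 9 ballots; Kappa wins 9–6.
Kappa vs Delta: Delta, 11–4.
Kappa vs Eta: Kappa, 13–2.
Kappa–Sigma: Kappa 12–3.
Beta vs Delta: 6 to 9, Delta.
Beta vs Eta: Beta preferred on 1+7+2+2+1 = 13 ballots; Beta wins 13–2.
Beta vs Sigma: Beta wins 11–4.
Delta vs Eta: 13 to 2, Delta.
Delta vs Sigma: Delta wins 12–3.
Eta vs Sigma: Eta is ranked higher on 7+1 = 8 ballots, Sigma on 7. Eta wins 8–7.
Delta defeats every rival head-to-head and is the Condorcet winner.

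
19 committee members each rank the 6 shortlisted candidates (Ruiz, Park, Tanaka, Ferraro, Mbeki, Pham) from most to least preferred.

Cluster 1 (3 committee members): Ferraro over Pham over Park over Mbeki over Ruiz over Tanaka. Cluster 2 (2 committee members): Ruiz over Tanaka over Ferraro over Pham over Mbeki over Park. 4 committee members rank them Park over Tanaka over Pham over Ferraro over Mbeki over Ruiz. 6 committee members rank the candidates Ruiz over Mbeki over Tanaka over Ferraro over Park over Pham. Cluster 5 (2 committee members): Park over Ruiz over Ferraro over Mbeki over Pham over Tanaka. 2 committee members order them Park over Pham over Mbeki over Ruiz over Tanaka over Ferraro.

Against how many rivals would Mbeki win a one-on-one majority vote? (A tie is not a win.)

1

Mbeki against each rival (19 committee members):
Mbeki vs Ruiz: 3+4+2 = 9 for Mbeki, 10 for Ruiz — Ruiz by 10–9.
Mbeki vs Park: Mbeki is ranked higher on 2+6 = 8 ballots, Park on 11. Park wins 11–8.
Mbeki–Tanaka: Mbeki 13–6.
Mbeki vs Ferraro: Mbeki is ranked higher on 6+2 = 8 ballots, Ferraro on 11. Ferraro wins 11–8.
Mbeki vs Pham: Mbeki preferred on 6+2 = 8 ballots; Pham wins 11–8.
Mbeki beats Tanaka; loses to Ruiz, Park, Ferraro, Pham — 1 pairwise win.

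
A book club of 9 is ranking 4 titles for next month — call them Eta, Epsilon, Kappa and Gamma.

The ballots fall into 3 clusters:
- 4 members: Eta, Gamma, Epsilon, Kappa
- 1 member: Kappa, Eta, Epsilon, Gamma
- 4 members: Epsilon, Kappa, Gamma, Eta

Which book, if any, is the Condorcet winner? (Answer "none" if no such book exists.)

none

Head-to-head results (9 members):
Eta vs Epsilon: Eta preferred on 4+1 = 5 ballots; Eta wins 5–4.
Eta vs Kappa: Kappa wins 5–4.
Eta vs Gamma: Eta preferred on 4+1 = 5 ballots; Eta wins 5–4.
Epsilon vs Kappa: 4+4 = 8 for Epsilon, 1 for Kappa — Epsilon by 8–1.
Epsilon vs Gamma: 5 to 4, Epsilon.
Kappa vs Gamma: Kappa, 5–4.
Each book drops at least one matchup (Eta loses to Kappa; Epsilon loses to Eta; Kappa loses to Epsilon; Gamma loses to Eta); the cycle Eta beats Epsilon beats Kappa beats Eta rules out a Condorcet winner.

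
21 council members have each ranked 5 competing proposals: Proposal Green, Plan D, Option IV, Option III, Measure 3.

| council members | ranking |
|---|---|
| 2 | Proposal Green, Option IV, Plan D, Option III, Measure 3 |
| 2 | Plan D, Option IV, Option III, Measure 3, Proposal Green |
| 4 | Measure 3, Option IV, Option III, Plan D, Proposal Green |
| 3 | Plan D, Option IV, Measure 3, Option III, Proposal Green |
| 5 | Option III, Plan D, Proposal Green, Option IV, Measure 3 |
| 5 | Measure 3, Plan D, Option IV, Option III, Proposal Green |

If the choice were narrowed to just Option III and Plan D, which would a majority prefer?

Ballots ranking Option III above Plan D: 4 + 5 = 9.
Ballots ranking Plan D above Option III: 21 − 9 = 12.
Plan D wins the head-to-head 12–9.

Plan D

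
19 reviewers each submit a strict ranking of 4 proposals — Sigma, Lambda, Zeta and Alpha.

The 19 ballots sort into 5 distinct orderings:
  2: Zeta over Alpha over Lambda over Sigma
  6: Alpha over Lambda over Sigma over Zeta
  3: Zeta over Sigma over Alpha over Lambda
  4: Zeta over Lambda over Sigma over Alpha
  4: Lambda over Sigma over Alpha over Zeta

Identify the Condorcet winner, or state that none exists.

Head-to-head results (19 reviewers):
Sigma–Lambda: Lambda 16–3.
Sigma vs Zeta: Sigma wins 10–9.
Sigma vs Alpha: Sigma, 11–8.
Lambda vs Zeta: Lambda, 10–9.
Lambda vs Alpha: Alpha, 11–8.
Zeta vs Alpha: Alpha, 10–9.
Each project drops at least one matchup (Sigma loses to Lambda; Lambda loses to Alpha; Zeta loses to Sigma; Alpha loses to Sigma); the cycle Sigma > Alpha > Lambda > Sigma rules out a Condorcet winner.

none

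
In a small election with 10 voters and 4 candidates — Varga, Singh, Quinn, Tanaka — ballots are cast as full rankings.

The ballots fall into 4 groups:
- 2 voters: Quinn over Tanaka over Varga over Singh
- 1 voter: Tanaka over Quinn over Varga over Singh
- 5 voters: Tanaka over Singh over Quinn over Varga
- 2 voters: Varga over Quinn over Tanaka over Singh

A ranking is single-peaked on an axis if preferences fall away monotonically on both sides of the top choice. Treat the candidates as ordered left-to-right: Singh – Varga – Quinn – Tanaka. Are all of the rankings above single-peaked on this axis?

no

Axis positions: Singh=1, Varga=2, Quinn=3, Tanaka=4.
Group 1 (peak Quinn at position 3): ranking walks positions 3-4-2-1, expanding outward from the peak — single-peaked.
Group 2 (peak Tanaka at position 4): ranking walks positions 4-3-2-1, expanding outward from the peak — single-peaked.
Group 3: ranking walks positions 4-1-3-2; Singh is ranked above Quinn even though Quinn lies between Singh and the peak Tanaka on the axis — preferences dip and rise again. Not single-peaked.
Group 4 (peak Varga at position 2): ranking walks positions 2-3-4-1, expanding outward from the peak — single-peaked.
Group 3 violates single-peakedness, so the profile is not single-peaked on this axis.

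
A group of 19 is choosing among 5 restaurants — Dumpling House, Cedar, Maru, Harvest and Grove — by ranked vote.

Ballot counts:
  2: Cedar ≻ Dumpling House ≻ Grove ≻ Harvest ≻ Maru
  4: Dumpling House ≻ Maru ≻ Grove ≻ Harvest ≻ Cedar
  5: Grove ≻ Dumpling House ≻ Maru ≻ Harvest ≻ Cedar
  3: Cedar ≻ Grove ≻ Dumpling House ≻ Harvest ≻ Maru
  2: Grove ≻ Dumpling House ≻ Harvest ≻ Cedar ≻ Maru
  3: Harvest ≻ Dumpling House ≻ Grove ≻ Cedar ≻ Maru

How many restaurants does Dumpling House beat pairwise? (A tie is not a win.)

Dumpling House against each rival (19 friends):
Dumpling House vs Cedar: Dumpling House is ranked higher on 4+5+2+3 = 14 ballots, Cedar on 5. Dumpling House wins 14–5.
Dumpling House vs Maru: Dumpling House wins 19–0.
Dumpling House vs Harvest: Dumpling House wins 16–3.
Dumpling House vs Grove: 2+4+3 = 9 for Dumpling House, 10 for Grove — Grove by 10–9.
Dumpling House beats Cedar, Maru, Harvest; loses to Grove — 3 pairwise wins.

3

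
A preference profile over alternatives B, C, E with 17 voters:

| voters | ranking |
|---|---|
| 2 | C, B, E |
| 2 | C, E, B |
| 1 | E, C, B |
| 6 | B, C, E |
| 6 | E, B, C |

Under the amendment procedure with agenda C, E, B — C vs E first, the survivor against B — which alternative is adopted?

Round 1: C vs E — 10–7, C advances.
Round 2: C vs B — 5–12, B advances.
B survives the agenda.

B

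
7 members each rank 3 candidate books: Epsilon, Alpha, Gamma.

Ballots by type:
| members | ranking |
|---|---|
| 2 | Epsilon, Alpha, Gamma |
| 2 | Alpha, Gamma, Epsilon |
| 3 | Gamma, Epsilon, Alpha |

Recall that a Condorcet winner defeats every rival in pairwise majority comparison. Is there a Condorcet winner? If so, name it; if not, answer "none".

none

Head-to-head results (7 members):
Epsilon–Alpha: Epsilon 5–2.
Epsilon vs Gamma: Epsilon is ranked higher on 2 ballots, Gamma on 5. Gamma wins 5–2.
Alpha vs Gamma: Alpha is ranked higher on 2+2 = 4 ballots, Gamma on 3. Alpha wins 4–3.
No book is unbeaten: Epsilon loses to Gamma; Alpha loses to Epsilon; Gamma loses to Alpha. In particular Epsilon beats Alpha beats Gamma beats Epsilon is a majority cycle — no Condorcet winner exists.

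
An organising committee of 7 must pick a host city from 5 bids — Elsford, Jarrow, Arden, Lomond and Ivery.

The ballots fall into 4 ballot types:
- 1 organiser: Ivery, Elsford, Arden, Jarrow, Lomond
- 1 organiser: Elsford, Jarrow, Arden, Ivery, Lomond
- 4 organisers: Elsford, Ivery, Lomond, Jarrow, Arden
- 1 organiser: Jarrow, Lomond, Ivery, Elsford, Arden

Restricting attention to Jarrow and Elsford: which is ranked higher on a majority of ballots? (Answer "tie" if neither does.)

Ballots ranking Jarrow above Elsford: 1.
Ballots ranking Elsford above Jarrow: 7 − 1 = 6.
Elsford wins the head-to-head 6–1.

Elsford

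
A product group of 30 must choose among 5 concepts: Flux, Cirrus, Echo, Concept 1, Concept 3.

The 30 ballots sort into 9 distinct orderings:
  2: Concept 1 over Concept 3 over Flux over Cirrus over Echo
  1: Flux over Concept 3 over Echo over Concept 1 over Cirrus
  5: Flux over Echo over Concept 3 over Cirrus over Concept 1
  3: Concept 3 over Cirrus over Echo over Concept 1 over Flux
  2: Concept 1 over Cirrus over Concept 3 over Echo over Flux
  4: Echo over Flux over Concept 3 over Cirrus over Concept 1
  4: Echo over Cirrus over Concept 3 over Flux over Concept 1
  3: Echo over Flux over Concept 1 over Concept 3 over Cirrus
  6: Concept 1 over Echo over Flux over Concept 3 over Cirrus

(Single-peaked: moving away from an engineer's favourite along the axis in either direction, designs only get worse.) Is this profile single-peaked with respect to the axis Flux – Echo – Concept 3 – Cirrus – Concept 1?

Axis positions: Flux=1, Echo=2, Concept 3=3, Cirrus=4, Concept 1=5.
Type 1: ranking walks positions 5-3-1-4-2; Concept 3 is ranked above Cirrus even though Cirrus lies between Concept 3 and the peak Concept 1 on the axis — preferences dip and rise again. Not single-peaked.
Type 2: ranking walks positions 1-3-2-5-4; Concept 3 is ranked above Echo even though Echo lies between Concept 3 and the peak Flux on the axis — preferences dip and rise again. Not single-peaked.
Type 3 (peak Flux at position 1): ranking walks positions 1-2-3-4-5, expanding outward from the peak — single-peaked.
Type 4 (peak Concept 3 at position 3): ranking walks positions 3-4-2-5-1, expanding outward from the peak — single-peaked.
Type 5 (peak Concept 1 at position 5): ranking walks positions 5-4-3-2-1, expanding outward from the peak — single-peaked.
Type 6 (peak Echo at position 2): ranking walks positions 2-1-3-4-5, expanding outward from the peak — single-peaked.
Type 7: ranking walks positions 2-4-3-1-5; Cirrus is ranked above Concept 3 even though Concept 3 lies between Cirrus and the peak Echo on the axis — preferences dip and rise again. Not single-peaked.
Type 8: ranking walks positions 2-1-5-3-4; Concept 1 is ranked above Concept 3 even though Concept 3 lies between Concept 1 and the peak Echo on the axis — preferences dip and rise again. Not single-peaked.
Type 9: ranking walks positions 5-2-1-3-4; Echo is ranked above Cirrus even though Cirrus lies between Echo and the peak Concept 1 on the axis — preferences dip and rise again. Not single-peaked.
Type 1 violates single-peakedness, so the profile is not single-peaked on this axis.

no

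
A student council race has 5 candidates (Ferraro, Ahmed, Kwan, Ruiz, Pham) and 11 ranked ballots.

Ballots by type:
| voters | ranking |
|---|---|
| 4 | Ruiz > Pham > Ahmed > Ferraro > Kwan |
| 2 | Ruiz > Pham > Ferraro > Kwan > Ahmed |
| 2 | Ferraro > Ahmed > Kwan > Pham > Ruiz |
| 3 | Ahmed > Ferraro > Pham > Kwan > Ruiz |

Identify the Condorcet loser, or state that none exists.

Head-to-head results (11 voters):
Ferraro vs Ahmed: Ahmed, 7–4.
Ferraro vs Kwan: Ferraro preferred on 4+2+2+3 = 11 ballots; Ferraro wins 11–0.
Ferraro–Ruiz: Ruiz 6–5.
Ferraro vs Pham: Pham wins 6–5.
Ahmed vs Kwan: 9 to 2, Ahmed.
Ahmed vs Ruiz: Ruiz, 6–5.
Ahmed vs Pham: Ahmed preferred on 2+3 = 5 ballots; Pham wins 6–5.
Kwan–Ruiz: Ruiz 6–5.
Kwan–Pham: Pham 9–2.
Ruiz–Pham: Ruiz 6–5.
Kwan is beaten in every head-to-head and is the Condorcet loser.

Kwan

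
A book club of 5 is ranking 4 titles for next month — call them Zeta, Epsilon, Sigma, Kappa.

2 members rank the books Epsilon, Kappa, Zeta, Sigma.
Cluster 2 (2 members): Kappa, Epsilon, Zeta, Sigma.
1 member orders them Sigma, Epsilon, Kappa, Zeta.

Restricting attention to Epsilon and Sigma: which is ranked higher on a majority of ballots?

Ballots ranking Epsilon above Sigma: 2 + 2 = 4.
Ballots ranking Sigma above Epsilon: 5 − 4 = 1.
Epsilon wins the head-to-head 4–1.

Epsilon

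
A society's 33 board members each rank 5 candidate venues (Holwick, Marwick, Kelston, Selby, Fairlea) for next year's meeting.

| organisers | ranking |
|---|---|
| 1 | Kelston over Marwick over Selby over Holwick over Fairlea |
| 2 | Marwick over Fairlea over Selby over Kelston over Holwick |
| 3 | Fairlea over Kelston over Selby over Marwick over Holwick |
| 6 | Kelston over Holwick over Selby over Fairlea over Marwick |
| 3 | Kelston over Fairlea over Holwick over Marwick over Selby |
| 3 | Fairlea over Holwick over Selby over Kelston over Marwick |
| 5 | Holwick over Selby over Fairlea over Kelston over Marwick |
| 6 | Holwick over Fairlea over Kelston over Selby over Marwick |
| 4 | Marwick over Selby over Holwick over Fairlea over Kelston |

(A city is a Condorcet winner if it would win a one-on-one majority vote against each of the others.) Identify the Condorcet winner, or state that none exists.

Pairwise majorities:
Holwick vs Marwick: Holwick preferred on 6+3+3+5+6 = 23 ballots; Holwick wins 23–10.
Holwick vs Kelston: Holwick wins 18–15.
Holwick vs Selby: Holwick, 23–10.
Holwick vs Fairlea: Holwick wins 22–11.
Marwick vs Kelston: Marwick is ranked higher on 2+4 = 6 ballots, Kelston on 27. Kelston wins 27–6.
Marwick–Selby: Selby 23–10.
Marwick vs Fairlea: Fairlea wins 26–7.
Kelston vs Selby: Kelston, 19–14.
Kelston–Fairlea: Fairlea 23–10.
Selby vs Fairlea: 16 to 17, Fairlea.
Only Holwick has no losses; Holwick is the Condorcet winner.

Holwick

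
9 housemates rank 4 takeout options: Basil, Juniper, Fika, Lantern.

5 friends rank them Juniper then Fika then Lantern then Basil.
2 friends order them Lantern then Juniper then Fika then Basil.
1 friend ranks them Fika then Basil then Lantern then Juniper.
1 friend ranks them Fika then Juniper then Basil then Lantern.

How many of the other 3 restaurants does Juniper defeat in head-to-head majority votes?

3

Juniper against each rival (9 friends):
Juniper vs Basil: Juniper is ranked higher on 5+2+1 = 8 ballots, Basil on 1. Juniper wins 8–1.
Juniper vs Fika: Juniper is ranked higher on 5+2 = 7 ballots, Fika on 2. Juniper wins 7–2.
Juniper vs Lantern: 6 to 3, Juniper.
Juniper beats Basil, Fika, Lantern — 3 pairwise wins.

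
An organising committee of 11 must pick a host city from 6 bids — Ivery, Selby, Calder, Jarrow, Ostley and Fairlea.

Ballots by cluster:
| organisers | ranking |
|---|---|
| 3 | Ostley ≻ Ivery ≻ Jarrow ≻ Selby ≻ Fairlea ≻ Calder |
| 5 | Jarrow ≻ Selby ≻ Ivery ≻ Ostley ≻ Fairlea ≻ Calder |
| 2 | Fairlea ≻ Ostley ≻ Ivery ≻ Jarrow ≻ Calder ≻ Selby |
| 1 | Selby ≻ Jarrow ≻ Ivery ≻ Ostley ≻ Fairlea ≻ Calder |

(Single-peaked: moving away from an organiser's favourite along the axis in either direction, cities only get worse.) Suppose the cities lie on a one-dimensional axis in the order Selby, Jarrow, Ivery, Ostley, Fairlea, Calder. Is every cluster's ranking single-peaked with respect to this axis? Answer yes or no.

yes

Axis positions: Selby=1, Jarrow=2, Ivery=3, Ostley=4, Fairlea=5, Calder=6.
Cluster 1 (peak Ostley at position 4): ranking walks positions 4-3-2-1-5-6, expanding outward from the peak — single-peaked.
Cluster 2 (peak Jarrow at position 2): ranking walks positions 2-1-3-4-5-6, expanding outward from the peak — single-peaked.
Cluster 3 (peak Fairlea at position 5): ranking walks positions 5-4-3-2-6-1, expanding outward from the peak — single-peaked.
Cluster 4 (peak Selby at position 1): ranking walks positions 1-2-3-4-5-6, expanding outward from the peak — single-peaked.
Every ranking is single-peaked on this axis.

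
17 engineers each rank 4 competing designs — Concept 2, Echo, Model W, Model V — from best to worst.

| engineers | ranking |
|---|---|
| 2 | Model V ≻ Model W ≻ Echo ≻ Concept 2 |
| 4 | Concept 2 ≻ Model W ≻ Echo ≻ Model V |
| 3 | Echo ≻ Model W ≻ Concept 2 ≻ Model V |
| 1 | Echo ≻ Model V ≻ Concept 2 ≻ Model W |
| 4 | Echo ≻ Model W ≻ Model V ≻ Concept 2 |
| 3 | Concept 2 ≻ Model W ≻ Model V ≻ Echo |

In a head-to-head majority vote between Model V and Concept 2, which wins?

Ballots ranking Model V above Concept 2: 2 + 1 + 4 = 7.
Ballots ranking Concept 2 above Model V: 17 − 7 = 10.
Concept 2 wins the head-to-head 10–7.

Concept 2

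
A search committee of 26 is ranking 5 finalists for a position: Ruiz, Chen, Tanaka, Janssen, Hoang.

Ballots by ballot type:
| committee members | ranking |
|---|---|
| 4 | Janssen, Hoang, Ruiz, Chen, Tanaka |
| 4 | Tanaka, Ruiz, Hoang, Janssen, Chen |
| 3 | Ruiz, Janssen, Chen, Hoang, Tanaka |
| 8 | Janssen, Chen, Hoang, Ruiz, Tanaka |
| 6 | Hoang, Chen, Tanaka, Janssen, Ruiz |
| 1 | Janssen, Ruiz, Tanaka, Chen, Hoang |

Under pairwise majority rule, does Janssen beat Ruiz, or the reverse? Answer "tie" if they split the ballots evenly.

Janssen

Ballots ranking Janssen above Ruiz: 4 + 8 + 6 + 1 = 19.
Ballots ranking Ruiz above Janssen: 26 − 19 = 7.
Janssen wins the head-to-head 19–7.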